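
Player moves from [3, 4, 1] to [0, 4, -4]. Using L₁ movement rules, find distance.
8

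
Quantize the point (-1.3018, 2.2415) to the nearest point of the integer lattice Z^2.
(-1, 2)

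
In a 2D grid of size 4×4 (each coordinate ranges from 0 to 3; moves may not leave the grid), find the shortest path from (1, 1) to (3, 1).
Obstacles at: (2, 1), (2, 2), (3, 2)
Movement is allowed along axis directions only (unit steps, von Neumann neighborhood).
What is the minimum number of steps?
4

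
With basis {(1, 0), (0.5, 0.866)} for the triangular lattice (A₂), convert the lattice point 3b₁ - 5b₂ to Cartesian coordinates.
(0.5, -4.33)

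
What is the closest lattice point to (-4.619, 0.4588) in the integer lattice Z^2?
(-5, 0)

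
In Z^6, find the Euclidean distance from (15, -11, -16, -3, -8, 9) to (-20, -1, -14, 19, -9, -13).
47.9375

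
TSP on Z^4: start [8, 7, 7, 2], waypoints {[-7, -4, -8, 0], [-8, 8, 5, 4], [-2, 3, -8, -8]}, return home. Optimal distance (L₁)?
110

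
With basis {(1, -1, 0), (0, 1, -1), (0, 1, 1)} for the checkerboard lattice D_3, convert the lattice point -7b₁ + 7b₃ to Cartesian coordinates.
(-7, 14, 7)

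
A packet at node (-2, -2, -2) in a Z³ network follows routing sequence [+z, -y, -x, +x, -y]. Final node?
(-2, -4, -1)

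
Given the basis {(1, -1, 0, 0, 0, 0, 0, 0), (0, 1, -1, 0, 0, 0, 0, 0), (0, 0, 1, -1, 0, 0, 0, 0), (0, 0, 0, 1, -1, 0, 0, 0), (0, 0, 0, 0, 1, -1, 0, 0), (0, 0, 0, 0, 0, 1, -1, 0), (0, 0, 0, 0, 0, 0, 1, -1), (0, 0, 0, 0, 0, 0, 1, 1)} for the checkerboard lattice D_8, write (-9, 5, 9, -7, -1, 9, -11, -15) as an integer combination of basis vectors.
-9b₁ - 4b₂ + 5b₃ - 2b₄ - 3b₅ + 6b₆ + 5b₇ - 10b₈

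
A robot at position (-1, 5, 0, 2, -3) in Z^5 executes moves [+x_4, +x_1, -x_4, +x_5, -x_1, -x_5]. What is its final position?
(-1, 5, 0, 2, -3)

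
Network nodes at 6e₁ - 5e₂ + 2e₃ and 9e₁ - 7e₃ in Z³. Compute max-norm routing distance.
9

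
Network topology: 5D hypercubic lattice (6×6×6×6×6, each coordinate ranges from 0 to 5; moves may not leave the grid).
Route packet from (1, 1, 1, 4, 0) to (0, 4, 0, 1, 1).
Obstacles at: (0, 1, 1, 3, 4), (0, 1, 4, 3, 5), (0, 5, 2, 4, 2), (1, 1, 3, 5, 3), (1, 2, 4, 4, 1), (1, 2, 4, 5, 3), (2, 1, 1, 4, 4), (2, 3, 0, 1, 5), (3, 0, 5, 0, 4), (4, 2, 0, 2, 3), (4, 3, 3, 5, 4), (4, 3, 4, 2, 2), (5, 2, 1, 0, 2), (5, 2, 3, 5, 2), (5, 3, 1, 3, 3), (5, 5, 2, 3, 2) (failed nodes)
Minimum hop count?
9
(one shortest path: (1, 1, 1, 4, 0) → (0, 1, 1, 4, 0) → (0, 2, 1, 4, 0) → (0, 3, 1, 4, 0) → (0, 4, 1, 4, 0) → (0, 4, 0, 4, 0) → (0, 4, 0, 3, 0) → (0, 4, 0, 2, 0) → (0, 4, 0, 1, 0) → (0, 4, 0, 1, 1))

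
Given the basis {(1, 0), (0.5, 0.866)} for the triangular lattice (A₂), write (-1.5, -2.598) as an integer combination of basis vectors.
-3b₂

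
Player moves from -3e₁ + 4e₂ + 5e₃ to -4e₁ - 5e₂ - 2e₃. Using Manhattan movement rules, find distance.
17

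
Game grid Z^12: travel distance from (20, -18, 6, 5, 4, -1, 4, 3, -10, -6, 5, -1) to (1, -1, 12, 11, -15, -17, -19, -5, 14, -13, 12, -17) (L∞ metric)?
24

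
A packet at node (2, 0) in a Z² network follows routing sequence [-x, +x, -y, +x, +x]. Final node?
(4, -1)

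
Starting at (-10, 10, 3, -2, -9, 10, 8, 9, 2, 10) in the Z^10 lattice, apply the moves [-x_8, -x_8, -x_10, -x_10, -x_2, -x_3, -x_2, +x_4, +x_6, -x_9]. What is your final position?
(-10, 8, 2, -1, -9, 11, 8, 7, 1, 8)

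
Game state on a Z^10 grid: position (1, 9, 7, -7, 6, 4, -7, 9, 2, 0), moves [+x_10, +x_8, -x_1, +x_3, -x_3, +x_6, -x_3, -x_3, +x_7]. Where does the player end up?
(0, 9, 5, -7, 6, 5, -6, 10, 2, 1)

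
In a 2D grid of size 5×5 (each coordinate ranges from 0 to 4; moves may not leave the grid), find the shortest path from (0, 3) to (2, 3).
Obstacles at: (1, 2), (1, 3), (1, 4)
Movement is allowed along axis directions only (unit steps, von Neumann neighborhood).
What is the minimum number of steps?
6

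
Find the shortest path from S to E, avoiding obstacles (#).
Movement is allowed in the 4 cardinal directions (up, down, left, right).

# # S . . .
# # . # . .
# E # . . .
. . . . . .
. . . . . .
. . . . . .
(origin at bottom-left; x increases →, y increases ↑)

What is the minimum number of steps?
9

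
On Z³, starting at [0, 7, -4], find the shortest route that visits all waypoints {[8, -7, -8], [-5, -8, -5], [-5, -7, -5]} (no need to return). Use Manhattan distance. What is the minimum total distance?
38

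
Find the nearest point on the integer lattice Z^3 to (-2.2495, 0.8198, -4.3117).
(-2, 1, -4)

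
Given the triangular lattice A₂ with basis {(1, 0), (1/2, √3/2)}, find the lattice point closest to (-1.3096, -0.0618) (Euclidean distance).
(-1, 0)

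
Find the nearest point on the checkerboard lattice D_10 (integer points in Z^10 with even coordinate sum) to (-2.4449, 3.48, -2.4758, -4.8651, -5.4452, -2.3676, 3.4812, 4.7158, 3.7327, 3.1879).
(-2, 3, -2, -5, -5, -2, 3, 5, 4, 3)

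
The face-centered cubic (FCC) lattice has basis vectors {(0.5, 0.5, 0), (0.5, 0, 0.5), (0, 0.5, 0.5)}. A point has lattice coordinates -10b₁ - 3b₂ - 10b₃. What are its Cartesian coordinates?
(-6.5, -10, -6.5)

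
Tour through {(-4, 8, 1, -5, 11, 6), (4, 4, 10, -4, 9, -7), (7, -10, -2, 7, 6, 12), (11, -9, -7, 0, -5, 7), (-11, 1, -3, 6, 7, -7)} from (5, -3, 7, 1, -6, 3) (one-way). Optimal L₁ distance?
196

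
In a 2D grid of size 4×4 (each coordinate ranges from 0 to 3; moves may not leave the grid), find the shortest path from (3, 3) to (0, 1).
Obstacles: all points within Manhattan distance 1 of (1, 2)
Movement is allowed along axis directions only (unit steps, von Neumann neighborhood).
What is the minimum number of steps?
7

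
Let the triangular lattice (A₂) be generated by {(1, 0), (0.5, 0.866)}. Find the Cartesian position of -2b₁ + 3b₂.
(-0.5, 2.598)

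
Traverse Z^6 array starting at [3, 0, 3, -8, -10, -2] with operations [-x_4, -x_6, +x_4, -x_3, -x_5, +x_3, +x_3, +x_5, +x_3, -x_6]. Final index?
(3, 0, 5, -8, -10, -4)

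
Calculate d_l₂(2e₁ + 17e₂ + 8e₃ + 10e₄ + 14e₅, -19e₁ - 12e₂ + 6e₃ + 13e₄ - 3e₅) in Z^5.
39.7995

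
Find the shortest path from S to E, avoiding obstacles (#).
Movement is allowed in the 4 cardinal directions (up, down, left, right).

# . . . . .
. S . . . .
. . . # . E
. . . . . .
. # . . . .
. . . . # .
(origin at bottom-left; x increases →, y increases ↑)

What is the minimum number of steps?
5
(one shortest path: (1, 4) → (2, 4) → (3, 4) → (4, 4) → (5, 4) → (5, 3))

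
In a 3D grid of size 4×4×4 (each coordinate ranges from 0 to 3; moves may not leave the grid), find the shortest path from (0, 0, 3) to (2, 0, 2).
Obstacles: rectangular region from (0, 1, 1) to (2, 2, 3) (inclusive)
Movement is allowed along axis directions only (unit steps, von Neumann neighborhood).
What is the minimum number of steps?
3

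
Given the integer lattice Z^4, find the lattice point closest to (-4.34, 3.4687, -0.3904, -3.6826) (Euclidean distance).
(-4, 3, 0, -4)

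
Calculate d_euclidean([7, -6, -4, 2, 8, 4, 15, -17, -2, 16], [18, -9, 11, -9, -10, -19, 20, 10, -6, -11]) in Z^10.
53.1789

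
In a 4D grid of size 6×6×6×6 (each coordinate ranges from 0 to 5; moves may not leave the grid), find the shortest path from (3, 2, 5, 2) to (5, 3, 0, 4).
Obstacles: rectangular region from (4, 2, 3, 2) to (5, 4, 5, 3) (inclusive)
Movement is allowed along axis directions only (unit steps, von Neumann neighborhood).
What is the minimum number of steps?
10
(one shortest path: (3, 2, 5, 2) → (3, 3, 5, 2) → (3, 3, 4, 2) → (3, 3, 3, 2) → (3, 3, 2, 2) → (4, 3, 2, 2) → (5, 3, 2, 2) → (5, 3, 1, 2) → (5, 3, 0, 2) → (5, 3, 0, 3) → (5, 3, 0, 4))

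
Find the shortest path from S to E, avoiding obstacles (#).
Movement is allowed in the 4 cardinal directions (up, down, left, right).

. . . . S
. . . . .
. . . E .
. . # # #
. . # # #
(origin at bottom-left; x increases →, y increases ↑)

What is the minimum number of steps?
3
(one shortest path: (4, 4) → (3, 4) → (3, 3) → (3, 2))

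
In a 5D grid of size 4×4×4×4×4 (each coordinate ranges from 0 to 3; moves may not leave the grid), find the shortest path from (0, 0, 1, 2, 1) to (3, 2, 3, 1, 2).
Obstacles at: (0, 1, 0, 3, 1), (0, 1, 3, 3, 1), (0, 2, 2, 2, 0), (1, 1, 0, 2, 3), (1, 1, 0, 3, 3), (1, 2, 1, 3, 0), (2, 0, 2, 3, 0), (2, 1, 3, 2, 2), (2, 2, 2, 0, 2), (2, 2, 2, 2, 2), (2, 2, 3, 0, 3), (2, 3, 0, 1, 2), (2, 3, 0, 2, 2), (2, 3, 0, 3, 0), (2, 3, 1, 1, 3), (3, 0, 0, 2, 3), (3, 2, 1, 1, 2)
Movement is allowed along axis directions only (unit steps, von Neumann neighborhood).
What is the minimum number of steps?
9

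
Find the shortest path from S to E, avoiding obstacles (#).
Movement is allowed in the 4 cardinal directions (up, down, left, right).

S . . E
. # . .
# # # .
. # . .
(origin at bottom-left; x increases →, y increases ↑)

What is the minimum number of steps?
3
(one shortest path: (0, 3) → (1, 3) → (2, 3) → (3, 3))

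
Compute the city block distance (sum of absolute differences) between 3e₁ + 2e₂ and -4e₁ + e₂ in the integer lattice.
8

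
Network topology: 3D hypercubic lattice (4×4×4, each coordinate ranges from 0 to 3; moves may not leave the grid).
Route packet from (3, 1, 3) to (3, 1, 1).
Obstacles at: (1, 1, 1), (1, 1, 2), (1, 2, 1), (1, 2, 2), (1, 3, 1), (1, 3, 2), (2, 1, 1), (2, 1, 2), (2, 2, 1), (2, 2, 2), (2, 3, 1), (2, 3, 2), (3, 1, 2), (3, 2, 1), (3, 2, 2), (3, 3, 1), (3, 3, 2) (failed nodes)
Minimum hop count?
4
(one shortest path: (3, 1, 3) → (3, 0, 3) → (3, 0, 2) → (3, 0, 1) → (3, 1, 1))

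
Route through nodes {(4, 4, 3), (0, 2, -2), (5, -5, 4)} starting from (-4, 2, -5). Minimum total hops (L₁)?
29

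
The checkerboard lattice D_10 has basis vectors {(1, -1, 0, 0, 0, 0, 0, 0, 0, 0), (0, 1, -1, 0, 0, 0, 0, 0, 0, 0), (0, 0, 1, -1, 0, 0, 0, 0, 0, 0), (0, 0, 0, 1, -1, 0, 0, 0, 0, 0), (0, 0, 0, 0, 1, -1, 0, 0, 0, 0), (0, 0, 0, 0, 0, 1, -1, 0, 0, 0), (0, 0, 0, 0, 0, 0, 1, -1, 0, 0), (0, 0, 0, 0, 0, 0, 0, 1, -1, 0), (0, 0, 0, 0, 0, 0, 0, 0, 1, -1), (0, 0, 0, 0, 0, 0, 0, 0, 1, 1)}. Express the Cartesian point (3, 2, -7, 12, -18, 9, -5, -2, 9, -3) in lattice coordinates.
3b₁ + 5b₂ - 2b₃ + 10b₄ - 8b₅ + b₆ - 4b₇ - 6b₈ + 3b₉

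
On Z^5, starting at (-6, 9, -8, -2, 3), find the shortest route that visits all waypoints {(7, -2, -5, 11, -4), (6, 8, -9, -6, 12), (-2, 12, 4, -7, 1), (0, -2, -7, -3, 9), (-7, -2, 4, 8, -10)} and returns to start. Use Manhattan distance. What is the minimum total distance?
190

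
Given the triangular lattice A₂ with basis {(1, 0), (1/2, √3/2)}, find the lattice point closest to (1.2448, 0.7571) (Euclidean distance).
(1.5, 0.866)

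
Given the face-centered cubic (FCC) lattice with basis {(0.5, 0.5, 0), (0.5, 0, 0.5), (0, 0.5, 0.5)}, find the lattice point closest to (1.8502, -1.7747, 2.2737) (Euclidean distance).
(2, -2, 2)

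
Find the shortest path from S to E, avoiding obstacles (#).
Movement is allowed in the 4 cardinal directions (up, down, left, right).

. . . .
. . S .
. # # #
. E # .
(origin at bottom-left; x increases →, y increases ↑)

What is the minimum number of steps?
5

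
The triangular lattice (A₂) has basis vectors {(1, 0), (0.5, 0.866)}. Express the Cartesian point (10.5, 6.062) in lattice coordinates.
7b₁ + 7b₂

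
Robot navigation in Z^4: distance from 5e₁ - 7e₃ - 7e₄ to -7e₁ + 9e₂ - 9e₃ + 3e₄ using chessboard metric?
12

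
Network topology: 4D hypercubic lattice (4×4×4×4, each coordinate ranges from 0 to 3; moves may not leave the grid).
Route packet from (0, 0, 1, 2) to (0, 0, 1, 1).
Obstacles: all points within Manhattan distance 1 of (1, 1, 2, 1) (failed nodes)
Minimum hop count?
1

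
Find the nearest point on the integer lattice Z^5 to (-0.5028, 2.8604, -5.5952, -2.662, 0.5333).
(-1, 3, -6, -3, 1)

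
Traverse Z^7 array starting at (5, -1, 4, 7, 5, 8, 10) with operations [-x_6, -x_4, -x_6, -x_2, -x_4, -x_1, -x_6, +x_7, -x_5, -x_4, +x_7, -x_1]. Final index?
(3, -2, 4, 4, 4, 5, 12)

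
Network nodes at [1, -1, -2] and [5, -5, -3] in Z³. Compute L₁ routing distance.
9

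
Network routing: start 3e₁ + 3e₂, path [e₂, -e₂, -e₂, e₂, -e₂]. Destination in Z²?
(3, 2)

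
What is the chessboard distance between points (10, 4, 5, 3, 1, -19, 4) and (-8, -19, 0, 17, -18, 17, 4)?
36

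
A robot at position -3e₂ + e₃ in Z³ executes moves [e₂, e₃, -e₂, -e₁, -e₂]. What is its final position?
(-1, -4, 2)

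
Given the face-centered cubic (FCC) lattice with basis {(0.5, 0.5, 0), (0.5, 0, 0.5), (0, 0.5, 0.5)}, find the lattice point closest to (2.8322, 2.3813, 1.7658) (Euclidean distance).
(3, 2.5, 1.5)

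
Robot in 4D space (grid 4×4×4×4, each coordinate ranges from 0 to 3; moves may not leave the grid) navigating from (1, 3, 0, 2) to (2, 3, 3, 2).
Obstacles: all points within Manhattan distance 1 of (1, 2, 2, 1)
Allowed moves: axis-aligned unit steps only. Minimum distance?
4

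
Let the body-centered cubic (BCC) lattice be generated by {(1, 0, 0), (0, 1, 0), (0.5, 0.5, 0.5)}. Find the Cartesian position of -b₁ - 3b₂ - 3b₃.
(-2.5, -4.5, -1.5)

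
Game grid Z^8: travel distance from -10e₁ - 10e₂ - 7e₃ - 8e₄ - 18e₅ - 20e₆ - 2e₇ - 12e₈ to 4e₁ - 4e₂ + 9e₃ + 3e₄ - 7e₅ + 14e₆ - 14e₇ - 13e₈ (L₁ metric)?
105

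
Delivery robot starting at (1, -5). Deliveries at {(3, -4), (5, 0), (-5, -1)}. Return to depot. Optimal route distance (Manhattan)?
30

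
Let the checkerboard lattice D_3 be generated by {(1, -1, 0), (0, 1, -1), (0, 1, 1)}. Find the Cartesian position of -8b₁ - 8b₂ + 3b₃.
(-8, 3, 11)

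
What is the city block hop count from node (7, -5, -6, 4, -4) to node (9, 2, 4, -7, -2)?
32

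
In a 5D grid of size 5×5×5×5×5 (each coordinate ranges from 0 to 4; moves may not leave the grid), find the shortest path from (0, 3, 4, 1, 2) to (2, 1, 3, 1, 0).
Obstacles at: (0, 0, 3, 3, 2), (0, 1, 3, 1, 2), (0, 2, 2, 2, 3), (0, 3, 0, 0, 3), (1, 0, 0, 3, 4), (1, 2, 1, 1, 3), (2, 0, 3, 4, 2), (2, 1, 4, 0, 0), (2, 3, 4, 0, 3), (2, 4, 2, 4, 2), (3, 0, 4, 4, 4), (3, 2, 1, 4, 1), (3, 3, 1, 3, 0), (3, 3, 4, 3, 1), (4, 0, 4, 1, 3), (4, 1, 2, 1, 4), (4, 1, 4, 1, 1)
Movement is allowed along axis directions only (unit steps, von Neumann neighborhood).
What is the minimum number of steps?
7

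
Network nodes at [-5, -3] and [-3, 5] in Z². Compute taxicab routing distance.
10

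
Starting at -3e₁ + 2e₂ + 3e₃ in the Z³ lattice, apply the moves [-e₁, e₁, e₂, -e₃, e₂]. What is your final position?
(-3, 4, 2)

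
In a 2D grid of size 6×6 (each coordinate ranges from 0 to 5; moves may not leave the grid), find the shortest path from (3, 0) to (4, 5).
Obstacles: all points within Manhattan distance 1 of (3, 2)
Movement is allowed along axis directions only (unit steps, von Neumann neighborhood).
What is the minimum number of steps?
8
(one shortest path: (3, 0) → (4, 0) → (5, 0) → (5, 1) → (5, 2) → (5, 3) → (4, 3) → (4, 4) → (4, 5))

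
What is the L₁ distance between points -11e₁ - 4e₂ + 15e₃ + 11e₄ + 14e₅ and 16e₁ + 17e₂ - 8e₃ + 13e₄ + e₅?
86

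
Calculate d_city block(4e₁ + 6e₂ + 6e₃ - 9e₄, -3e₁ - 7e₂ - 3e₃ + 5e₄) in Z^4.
43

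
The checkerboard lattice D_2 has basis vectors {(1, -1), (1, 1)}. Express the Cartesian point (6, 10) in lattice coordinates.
-2b₁ + 8b₂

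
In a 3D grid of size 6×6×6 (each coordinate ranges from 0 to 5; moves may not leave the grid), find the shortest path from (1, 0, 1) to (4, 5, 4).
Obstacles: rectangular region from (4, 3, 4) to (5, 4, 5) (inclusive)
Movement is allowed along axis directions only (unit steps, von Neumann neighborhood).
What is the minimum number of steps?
11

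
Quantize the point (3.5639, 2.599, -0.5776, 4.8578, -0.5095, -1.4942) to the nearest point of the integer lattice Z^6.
(4, 3, -1, 5, -1, -1)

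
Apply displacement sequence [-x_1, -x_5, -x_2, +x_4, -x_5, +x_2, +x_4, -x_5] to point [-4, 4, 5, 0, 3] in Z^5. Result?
(-5, 4, 5, 2, 0)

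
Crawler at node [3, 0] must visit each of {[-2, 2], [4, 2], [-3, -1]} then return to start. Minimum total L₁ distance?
20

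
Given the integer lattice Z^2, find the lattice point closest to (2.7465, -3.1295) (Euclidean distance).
(3, -3)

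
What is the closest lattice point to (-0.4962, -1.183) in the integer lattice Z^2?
(0, -1)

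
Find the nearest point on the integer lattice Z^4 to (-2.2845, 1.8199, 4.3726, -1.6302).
(-2, 2, 4, -2)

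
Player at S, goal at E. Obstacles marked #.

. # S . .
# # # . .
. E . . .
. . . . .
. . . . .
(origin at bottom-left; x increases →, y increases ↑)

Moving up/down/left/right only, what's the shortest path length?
5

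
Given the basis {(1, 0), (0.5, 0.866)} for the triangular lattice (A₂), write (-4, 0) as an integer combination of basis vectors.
-4b₁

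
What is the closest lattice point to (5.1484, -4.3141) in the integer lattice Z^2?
(5, -4)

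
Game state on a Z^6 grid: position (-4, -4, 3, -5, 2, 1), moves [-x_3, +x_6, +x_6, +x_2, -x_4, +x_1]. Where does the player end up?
(-3, -3, 2, -6, 2, 3)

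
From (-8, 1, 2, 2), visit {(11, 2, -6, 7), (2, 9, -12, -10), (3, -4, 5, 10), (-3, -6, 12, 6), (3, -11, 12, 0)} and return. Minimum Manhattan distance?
178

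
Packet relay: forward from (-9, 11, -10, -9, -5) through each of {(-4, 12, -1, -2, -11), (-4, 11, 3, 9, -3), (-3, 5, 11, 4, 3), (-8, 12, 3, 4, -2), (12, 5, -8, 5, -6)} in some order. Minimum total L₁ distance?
132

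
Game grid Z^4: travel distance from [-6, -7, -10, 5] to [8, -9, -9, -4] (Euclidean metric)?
16.7929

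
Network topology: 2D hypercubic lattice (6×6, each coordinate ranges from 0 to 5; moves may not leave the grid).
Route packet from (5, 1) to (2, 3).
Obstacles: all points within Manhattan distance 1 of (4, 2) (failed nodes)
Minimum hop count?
7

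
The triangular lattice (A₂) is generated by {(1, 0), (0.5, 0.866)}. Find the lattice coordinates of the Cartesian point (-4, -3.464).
-2b₁ - 4b₂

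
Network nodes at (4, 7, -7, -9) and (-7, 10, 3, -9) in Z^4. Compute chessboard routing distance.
11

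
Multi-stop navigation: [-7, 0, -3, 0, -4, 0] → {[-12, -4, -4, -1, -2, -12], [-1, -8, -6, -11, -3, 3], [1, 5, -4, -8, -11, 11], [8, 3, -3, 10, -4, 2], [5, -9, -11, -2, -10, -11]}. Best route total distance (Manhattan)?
186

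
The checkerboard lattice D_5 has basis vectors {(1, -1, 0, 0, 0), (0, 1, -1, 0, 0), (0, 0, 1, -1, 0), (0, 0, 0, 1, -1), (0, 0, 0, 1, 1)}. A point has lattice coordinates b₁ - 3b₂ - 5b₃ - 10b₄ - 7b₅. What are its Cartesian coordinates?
(1, -4, -2, -12, 3)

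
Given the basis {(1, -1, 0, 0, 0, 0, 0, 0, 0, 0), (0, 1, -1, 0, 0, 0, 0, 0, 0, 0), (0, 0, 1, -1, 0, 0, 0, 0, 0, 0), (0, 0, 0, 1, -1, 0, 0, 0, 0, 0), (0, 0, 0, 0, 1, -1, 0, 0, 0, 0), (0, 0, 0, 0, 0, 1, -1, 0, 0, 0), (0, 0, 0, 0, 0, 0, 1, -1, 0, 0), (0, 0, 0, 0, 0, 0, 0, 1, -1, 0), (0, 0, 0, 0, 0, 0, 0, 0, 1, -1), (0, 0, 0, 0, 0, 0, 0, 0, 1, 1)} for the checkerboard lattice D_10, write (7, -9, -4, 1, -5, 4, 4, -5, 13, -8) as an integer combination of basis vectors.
7b₁ - 2b₂ - 6b₃ - 5b₄ - 10b₅ - 6b₆ - 2b₇ - 7b₈ + 7b₉ - b₁₀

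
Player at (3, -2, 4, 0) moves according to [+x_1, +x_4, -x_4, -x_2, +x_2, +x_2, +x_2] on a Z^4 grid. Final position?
(4, 0, 4, 0)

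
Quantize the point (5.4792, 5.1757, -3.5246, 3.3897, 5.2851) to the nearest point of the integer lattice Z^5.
(5, 5, -4, 3, 5)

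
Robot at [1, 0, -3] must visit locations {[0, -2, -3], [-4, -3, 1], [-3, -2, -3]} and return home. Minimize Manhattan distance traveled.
24
(one optimal route: (1, 0, -3) → (0, -2, -3) → (-4, -3, 1) → (-3, -2, -3) → (1, 0, -3))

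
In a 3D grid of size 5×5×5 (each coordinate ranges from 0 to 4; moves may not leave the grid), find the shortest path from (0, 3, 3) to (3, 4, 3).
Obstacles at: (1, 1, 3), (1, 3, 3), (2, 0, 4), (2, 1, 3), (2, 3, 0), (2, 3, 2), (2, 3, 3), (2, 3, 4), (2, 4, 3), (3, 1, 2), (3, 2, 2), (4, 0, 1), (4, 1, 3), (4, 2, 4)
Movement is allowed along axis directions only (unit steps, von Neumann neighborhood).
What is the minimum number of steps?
6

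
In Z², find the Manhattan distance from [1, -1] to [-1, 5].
8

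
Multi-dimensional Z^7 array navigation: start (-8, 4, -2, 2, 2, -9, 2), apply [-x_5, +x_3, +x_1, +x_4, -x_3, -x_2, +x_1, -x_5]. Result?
(-6, 3, -2, 3, 0, -9, 2)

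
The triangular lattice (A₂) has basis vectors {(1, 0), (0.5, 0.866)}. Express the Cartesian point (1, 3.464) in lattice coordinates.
-b₁ + 4b₂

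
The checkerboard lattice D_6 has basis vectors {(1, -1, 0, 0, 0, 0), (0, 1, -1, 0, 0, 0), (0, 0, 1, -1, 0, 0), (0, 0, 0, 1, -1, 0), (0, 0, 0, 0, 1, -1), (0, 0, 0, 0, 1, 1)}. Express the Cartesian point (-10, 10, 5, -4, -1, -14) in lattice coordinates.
-10b₁ + 5b₃ + b₄ + 7b₅ - 7b₆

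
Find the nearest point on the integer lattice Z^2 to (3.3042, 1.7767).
(3, 2)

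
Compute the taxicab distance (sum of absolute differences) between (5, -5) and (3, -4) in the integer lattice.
3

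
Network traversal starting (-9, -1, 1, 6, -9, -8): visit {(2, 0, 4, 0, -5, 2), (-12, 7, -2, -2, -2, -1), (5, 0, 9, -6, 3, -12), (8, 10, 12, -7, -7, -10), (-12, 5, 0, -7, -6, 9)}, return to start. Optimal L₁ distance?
216
(one optimal route: (-9, -1, 1, 6, -9, -8) → (2, 0, 4, 0, -5, 2) → (5, 0, 9, -6, 3, -12) → (8, 10, 12, -7, -7, -10) → (-12, 5, 0, -7, -6, 9) → (-12, 7, -2, -2, -2, -1) → (-9, -1, 1, 6, -9, -8))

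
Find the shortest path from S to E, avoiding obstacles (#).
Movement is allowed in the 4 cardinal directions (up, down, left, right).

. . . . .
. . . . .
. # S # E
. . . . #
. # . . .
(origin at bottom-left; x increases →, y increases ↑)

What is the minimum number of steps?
4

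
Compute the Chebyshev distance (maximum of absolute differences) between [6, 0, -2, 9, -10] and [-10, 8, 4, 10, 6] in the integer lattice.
16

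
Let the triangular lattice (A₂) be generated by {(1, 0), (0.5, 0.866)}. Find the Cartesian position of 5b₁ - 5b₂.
(2.5, -4.33)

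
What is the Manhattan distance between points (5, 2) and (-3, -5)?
15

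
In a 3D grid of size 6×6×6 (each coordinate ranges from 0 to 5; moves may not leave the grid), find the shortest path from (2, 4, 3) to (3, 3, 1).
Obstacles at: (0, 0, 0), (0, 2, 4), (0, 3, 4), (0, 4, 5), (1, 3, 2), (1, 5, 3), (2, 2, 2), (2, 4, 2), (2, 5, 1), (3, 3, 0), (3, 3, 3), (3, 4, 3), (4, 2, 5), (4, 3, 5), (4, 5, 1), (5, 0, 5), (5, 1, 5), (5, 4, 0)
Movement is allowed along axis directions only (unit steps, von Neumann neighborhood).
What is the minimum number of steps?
4
(one shortest path: (2, 4, 3) → (2, 3, 3) → (2, 3, 2) → (3, 3, 2) → (3, 3, 1))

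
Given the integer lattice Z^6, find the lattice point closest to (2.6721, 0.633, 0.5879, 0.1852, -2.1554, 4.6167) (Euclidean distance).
(3, 1, 1, 0, -2, 5)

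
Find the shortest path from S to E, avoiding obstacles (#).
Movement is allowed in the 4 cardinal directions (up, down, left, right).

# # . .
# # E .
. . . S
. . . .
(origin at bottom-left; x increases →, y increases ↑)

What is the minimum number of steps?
2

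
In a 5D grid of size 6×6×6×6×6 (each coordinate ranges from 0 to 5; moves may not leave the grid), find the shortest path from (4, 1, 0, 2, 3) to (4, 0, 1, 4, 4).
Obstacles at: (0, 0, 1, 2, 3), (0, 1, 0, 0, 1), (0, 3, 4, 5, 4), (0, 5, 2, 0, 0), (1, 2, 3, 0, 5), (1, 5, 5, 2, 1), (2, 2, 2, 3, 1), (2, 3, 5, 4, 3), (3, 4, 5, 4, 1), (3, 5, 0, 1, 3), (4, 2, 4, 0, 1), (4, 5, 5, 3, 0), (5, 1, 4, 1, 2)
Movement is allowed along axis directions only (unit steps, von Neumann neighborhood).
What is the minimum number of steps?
5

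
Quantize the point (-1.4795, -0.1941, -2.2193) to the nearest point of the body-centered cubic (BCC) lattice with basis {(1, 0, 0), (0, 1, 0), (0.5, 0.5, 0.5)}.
(-1.5, -0.5, -2.5)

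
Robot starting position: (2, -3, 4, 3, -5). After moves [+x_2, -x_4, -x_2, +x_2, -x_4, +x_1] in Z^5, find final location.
(3, -2, 4, 1, -5)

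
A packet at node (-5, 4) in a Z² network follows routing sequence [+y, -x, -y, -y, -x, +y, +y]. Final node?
(-7, 5)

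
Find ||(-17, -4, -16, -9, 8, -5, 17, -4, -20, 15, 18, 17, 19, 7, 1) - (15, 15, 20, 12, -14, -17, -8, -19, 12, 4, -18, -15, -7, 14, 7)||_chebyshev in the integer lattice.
36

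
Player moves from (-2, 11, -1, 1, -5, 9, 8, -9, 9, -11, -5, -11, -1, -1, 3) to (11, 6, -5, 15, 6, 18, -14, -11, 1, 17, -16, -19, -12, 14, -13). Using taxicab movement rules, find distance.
177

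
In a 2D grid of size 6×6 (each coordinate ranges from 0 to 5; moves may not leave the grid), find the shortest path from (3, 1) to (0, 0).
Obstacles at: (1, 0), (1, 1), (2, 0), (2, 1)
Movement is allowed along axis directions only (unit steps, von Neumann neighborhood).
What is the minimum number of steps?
6
(one shortest path: (3, 1) → (3, 2) → (2, 2) → (1, 2) → (0, 2) → (0, 1) → (0, 0))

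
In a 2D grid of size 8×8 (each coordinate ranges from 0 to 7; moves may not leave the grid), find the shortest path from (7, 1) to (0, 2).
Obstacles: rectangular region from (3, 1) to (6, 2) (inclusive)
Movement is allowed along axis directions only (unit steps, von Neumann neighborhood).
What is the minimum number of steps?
10
(one shortest path: (7, 1) → (7, 0) → (6, 0) → (5, 0) → (4, 0) → (3, 0) → (2, 0) → (1, 0) → (0, 0) → (0, 1) → (0, 2))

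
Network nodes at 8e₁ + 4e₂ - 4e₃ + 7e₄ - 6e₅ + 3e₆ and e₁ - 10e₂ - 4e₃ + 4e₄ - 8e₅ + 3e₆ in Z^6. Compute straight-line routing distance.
16.0624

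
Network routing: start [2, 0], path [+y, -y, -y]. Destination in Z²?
(2, -1)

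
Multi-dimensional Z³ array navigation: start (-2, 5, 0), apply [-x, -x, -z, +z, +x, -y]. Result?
(-3, 4, 0)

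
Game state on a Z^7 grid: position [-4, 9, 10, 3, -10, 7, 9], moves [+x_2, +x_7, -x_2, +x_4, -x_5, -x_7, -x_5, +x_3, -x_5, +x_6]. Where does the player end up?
(-4, 9, 11, 4, -13, 8, 9)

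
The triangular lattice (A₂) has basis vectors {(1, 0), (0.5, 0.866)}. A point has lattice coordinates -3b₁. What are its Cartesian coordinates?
(-3, 0)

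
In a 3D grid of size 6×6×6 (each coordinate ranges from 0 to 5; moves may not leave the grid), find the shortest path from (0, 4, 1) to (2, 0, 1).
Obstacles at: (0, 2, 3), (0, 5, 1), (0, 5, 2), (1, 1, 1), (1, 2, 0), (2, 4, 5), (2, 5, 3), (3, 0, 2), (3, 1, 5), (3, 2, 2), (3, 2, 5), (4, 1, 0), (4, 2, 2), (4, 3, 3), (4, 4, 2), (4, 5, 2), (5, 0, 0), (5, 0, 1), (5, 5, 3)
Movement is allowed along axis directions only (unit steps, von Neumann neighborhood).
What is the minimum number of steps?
6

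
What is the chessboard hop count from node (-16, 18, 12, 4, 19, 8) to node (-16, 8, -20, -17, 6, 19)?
32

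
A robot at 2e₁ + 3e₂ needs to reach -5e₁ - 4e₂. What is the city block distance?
14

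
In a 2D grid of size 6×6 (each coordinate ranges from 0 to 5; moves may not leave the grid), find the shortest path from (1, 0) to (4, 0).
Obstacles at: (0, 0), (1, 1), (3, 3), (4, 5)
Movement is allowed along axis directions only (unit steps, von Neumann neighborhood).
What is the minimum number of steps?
3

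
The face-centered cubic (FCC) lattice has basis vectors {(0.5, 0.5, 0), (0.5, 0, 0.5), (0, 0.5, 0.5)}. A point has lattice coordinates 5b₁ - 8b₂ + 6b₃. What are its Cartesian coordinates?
(-1.5, 5.5, -1)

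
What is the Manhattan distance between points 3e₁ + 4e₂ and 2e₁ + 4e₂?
1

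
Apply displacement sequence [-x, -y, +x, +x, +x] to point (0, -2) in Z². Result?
(2, -3)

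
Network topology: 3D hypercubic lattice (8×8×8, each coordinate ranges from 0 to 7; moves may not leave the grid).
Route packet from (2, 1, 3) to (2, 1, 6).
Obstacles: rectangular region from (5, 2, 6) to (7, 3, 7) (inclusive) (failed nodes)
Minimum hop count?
3
(one shortest path: (2, 1, 3) → (2, 1, 4) → (2, 1, 5) → (2, 1, 6))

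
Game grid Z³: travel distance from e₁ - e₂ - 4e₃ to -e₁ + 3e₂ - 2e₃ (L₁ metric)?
8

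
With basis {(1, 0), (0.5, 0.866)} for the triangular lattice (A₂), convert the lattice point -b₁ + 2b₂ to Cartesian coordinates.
(0, 1.732)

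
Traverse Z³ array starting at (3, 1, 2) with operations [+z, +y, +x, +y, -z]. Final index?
(4, 3, 2)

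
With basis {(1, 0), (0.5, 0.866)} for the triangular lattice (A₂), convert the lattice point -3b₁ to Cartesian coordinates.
(-3, 0)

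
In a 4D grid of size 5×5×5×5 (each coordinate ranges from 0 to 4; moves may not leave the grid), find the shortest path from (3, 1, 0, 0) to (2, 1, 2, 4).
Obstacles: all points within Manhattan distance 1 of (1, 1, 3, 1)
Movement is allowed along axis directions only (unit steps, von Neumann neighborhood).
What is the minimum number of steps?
7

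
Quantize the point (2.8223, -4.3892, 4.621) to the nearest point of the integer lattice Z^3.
(3, -4, 5)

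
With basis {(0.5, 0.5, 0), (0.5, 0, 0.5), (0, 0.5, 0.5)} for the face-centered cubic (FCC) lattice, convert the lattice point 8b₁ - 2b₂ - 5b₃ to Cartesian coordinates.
(3, 1.5, -3.5)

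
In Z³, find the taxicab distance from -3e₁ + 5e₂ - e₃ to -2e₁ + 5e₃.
12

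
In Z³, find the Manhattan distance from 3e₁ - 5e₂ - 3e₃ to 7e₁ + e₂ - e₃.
12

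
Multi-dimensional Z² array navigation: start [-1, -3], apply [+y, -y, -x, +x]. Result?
(-1, -3)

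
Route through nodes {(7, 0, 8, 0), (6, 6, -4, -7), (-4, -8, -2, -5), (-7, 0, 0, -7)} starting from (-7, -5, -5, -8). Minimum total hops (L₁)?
76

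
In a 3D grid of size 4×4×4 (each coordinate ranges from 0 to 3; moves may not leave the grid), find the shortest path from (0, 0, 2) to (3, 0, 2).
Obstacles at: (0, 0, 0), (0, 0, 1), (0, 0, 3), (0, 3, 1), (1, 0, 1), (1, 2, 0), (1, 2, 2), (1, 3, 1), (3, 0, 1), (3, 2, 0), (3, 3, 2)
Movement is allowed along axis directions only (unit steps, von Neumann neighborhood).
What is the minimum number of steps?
3
(one shortest path: (0, 0, 2) → (1, 0, 2) → (2, 0, 2) → (3, 0, 2))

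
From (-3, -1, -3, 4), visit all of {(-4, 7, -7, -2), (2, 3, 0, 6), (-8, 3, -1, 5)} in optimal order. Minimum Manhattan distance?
47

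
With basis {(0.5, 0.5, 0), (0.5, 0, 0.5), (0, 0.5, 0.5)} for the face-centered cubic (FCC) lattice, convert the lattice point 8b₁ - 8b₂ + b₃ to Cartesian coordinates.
(0, 4.5, -3.5)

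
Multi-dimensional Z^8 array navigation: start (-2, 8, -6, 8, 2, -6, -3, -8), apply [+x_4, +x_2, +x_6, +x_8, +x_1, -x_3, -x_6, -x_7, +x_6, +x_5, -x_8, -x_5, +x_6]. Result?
(-1, 9, -7, 9, 2, -4, -4, -8)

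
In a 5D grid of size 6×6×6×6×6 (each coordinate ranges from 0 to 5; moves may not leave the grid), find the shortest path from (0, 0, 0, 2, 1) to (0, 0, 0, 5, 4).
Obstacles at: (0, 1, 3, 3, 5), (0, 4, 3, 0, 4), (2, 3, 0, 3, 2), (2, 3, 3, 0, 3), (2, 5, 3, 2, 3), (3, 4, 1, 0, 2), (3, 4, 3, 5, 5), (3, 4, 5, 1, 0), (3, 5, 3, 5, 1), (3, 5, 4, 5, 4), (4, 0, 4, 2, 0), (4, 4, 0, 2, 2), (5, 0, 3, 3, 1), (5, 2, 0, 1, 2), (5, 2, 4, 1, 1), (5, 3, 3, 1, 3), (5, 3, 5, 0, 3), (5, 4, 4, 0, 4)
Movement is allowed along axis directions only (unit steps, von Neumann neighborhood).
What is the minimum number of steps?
6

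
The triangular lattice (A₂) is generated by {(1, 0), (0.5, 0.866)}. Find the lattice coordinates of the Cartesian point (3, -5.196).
6b₁ - 6b₂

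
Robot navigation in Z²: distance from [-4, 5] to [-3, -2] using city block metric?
8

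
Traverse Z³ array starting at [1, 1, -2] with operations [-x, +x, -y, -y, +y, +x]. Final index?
(2, 0, -2)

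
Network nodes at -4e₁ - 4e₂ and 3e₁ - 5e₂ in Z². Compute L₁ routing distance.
8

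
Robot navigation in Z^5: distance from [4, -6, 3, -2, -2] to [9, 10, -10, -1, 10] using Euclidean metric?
24.3926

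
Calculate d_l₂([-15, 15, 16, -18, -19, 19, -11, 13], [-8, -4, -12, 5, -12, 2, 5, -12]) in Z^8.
54.2402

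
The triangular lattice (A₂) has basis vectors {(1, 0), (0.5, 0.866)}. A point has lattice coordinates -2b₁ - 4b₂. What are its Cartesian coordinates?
(-4, -3.464)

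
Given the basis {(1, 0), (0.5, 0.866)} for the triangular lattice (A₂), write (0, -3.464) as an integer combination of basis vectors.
2b₁ - 4b₂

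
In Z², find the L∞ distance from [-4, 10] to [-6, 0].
10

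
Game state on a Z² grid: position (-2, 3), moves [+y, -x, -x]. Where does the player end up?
(-4, 4)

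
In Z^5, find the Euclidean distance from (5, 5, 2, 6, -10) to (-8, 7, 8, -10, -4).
22.383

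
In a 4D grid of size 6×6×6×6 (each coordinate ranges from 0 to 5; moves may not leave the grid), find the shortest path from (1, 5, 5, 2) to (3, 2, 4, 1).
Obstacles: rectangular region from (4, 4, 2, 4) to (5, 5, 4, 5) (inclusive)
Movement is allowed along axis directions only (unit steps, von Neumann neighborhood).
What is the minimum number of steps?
7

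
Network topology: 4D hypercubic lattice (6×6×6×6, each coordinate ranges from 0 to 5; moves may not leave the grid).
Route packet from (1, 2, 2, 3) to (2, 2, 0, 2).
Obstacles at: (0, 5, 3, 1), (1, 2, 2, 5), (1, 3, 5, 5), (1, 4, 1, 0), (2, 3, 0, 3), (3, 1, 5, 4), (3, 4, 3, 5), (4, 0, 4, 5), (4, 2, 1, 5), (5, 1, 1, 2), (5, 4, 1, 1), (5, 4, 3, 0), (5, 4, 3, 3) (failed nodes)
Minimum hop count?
4
(one shortest path: (1, 2, 2, 3) → (2, 2, 2, 3) → (2, 2, 1, 3) → (2, 2, 0, 3) → (2, 2, 0, 2))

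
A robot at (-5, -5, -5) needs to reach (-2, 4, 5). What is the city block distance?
22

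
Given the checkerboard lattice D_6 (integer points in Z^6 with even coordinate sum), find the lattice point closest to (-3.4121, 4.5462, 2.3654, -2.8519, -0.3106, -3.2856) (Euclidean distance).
(-3, 5, 2, -3, 0, -3)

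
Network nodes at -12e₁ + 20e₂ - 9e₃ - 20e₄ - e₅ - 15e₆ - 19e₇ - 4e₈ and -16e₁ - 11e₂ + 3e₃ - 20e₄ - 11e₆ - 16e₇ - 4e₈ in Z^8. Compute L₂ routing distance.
33.8674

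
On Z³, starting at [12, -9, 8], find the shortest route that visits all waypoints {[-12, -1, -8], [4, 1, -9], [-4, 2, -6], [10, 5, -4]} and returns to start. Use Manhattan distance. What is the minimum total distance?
114
(one optimal route: (12, -9, 8) → (4, 1, -9) → (-12, -1, -8) → (-4, 2, -6) → (10, 5, -4) → (12, -9, 8))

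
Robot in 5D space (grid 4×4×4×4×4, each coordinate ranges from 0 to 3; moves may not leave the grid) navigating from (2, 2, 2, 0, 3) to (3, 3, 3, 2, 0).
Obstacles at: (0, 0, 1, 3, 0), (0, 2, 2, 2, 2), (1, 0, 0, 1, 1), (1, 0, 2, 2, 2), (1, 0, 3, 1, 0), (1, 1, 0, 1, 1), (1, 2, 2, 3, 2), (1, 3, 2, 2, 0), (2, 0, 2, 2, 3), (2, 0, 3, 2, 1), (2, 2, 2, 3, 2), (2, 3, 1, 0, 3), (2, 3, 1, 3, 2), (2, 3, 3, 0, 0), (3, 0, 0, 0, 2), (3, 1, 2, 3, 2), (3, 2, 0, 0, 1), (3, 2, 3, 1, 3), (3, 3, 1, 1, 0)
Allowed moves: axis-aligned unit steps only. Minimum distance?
8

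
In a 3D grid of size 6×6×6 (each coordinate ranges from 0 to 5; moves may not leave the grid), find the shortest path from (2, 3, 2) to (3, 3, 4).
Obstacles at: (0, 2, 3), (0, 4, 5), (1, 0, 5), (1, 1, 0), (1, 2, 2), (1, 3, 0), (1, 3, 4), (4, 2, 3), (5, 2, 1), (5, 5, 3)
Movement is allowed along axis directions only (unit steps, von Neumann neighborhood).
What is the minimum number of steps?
3
(one shortest path: (2, 3, 2) → (3, 3, 2) → (3, 3, 3) → (3, 3, 4))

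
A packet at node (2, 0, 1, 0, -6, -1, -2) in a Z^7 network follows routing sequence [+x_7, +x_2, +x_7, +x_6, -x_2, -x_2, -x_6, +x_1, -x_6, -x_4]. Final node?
(3, -1, 1, -1, -6, -2, 0)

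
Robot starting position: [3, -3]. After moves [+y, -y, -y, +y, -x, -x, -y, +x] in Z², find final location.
(2, -4)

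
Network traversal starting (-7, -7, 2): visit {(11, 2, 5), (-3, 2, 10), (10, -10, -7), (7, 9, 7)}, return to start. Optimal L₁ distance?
108
(one optimal route: (-7, -7, 2) → (-3, 2, 10) → (7, 9, 7) → (11, 2, 5) → (10, -10, -7) → (-7, -7, 2))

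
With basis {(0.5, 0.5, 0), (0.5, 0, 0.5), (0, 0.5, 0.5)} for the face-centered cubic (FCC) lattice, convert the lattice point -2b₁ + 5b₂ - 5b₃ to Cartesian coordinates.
(1.5, -3.5, 0)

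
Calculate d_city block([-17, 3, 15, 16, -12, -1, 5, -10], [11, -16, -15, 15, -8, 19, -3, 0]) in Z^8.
120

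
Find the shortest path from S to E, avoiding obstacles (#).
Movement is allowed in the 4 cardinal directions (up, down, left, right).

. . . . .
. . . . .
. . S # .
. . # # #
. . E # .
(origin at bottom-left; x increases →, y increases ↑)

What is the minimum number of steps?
4
(one shortest path: (2, 2) → (1, 2) → (1, 1) → (1, 0) → (2, 0))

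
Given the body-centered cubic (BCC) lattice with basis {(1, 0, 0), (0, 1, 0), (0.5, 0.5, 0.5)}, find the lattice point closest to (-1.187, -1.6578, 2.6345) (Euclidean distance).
(-1.5, -1.5, 2.5)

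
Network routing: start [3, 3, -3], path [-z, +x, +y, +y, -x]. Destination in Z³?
(3, 5, -4)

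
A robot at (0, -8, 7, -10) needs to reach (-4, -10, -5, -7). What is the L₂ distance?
13.1529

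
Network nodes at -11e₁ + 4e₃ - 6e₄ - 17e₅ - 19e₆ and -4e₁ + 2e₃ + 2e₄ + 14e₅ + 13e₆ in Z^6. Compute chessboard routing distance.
32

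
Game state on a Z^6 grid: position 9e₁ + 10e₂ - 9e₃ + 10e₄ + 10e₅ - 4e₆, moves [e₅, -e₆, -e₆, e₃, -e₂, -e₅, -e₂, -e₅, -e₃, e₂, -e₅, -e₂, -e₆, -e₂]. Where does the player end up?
(9, 7, -9, 10, 8, -7)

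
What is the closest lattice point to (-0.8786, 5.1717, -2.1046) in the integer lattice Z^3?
(-1, 5, -2)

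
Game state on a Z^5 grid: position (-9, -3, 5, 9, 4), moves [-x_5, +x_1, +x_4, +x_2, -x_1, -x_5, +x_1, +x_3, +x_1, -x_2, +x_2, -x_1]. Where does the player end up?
(-8, -2, 6, 10, 2)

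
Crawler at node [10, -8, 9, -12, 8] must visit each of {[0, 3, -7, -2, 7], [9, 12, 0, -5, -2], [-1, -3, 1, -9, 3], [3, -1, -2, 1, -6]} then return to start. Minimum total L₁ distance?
164
(one optimal route: (10, -8, 9, -12, 8) → (9, 12, 0, -5, -2) → (3, -1, -2, 1, -6) → (0, 3, -7, -2, 7) → (-1, -3, 1, -9, 3) → (10, -8, 9, -12, 8))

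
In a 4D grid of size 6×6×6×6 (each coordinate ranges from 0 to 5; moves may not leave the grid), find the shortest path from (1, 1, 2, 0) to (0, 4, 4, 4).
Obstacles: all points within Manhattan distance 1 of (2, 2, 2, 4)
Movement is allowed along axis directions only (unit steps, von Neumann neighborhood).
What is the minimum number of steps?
10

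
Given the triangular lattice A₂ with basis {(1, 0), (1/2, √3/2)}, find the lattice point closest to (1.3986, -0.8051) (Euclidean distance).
(1.5, -0.866)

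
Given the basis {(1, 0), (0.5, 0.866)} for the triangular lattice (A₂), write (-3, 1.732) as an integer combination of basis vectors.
-4b₁ + 2b₂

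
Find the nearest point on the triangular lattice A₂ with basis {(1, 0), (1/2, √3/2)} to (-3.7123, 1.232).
(-3.5, 0.866)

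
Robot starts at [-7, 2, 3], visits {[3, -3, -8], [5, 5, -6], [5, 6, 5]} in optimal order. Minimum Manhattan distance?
42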